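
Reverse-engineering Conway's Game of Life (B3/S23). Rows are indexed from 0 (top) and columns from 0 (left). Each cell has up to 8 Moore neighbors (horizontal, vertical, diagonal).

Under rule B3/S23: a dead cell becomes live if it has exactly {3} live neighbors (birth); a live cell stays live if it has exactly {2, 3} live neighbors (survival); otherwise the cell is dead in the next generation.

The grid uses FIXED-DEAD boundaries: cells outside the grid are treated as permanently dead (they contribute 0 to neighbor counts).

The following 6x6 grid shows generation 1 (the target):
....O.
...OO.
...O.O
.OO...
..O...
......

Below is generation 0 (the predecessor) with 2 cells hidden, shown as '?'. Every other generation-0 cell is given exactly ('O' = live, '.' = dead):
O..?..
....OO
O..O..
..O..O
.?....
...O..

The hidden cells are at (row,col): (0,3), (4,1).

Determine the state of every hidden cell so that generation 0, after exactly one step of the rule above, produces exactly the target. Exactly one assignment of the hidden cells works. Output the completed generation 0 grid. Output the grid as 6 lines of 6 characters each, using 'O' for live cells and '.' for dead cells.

Answer: O..O..
....OO
O..O..
..O..O
.O....
...O..

Derivation:
Hidden generation-0 cells (in order): (0,3), (4,1).
A hidden cell only influences target cells in its own 3x3 neighborhood. Try each of the 2^2 = 4 assignments, step the completed generation 0 forward once under B3/S23, and compare with the target:
  (0,3)=. (4,1)=. -> step gives (0,4)='.' but target has 'O' -> reject
  (0,3)=. (4,1)=O -> step gives (0,4)='.' but target has 'O' -> reject
  (0,3)=O (4,1)=. -> step gives (3,1)='.' but target has 'O' -> reject
  (0,3)=O (4,1)=O -> step reproduces the target at every cell -> ACCEPT
Unique solution: (0,3)=live, (4,1)=live.
Check: live-neighbor counts of every cell in the completed generation 0:
011132
222331
022243
232220
113221
112010
Applying B3/S23 to generation 0 with these counts gives:
....O.
...OO.
...O.O
.OO...
..O...
......
which matches the target exactly.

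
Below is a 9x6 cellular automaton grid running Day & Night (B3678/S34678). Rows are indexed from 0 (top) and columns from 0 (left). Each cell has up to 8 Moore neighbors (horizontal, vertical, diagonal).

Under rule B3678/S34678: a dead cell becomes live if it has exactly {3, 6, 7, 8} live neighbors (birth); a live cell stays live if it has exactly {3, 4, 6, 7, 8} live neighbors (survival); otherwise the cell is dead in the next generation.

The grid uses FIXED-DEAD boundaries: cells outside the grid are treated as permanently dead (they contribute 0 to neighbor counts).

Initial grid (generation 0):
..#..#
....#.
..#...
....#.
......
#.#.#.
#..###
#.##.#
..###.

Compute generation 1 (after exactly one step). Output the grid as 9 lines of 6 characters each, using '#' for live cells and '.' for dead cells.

Answer: ......
...#..
...#..
......
...#..
.#..##
.....#
..####
.####.

Derivation:
Simulating step by step:
Generation 0 (given above): 19 live cells
Generation 1: 15 live cells
(generation 1 grid is the final answer)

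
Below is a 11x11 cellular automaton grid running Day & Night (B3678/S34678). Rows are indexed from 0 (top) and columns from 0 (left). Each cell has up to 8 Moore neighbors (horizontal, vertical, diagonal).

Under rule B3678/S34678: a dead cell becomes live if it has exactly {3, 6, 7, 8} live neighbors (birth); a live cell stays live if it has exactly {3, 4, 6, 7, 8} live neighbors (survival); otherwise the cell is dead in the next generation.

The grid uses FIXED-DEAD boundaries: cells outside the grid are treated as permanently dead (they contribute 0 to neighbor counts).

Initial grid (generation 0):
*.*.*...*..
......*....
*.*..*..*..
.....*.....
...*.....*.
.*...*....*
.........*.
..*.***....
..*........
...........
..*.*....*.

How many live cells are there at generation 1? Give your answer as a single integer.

Simulating step by step:
Generation 0 (given above): 24 live cells
Generation 1: 13 live cells
...........
...*.*.*...
......*....
....*......
....*......
.........*.
....*.*....
...*.......
...*.*.....
...*.......
...........
Population at generation 1: 13

Answer: 13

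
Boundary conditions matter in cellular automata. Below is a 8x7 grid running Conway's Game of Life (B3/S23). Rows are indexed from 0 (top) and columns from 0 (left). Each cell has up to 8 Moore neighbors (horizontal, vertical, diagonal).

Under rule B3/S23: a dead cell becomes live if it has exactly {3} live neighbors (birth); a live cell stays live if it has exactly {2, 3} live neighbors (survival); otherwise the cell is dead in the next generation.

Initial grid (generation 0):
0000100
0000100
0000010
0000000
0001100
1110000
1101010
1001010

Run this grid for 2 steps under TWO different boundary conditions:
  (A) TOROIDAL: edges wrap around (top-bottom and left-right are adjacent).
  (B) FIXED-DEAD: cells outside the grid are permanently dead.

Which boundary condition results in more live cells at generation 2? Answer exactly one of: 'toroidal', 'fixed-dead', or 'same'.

Answer: toroidal

Derivation:
Under TOROIDAL boundary, generation 2:
0100000
0001010
0000110
0011000
1111000
1101000
0001100
0100011
Population = 19

Under FIXED-DEAD boundary, generation 2:
0000000
0000000
0000110
0011000
0111000
0101000
1010000
0110000
Population = 13

Comparison: toroidal=19, fixed-dead=13 -> toroidal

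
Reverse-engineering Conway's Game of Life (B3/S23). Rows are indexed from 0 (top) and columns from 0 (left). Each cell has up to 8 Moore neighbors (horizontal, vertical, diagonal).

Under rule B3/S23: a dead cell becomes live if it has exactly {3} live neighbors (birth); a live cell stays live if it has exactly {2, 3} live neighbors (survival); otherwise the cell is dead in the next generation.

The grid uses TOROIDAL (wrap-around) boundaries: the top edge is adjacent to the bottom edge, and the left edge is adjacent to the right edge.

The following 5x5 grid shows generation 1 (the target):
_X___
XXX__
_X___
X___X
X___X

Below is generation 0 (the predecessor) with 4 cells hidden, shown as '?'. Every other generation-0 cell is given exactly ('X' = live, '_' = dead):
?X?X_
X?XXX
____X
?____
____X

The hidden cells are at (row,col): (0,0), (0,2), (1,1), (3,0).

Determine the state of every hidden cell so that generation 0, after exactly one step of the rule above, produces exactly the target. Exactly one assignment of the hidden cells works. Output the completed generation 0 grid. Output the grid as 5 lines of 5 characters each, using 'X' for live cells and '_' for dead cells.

Answer: _X_X_
X_XXX
____X
X____
____X

Derivation:
Hidden generation-0 cells (in order): (0,0), (0,2), (1,1), (3,0).
A hidden cell only influences target cells in its own 3x3 neighborhood. Try each of the 2^4 = 16 assignments, step the completed generation 0 forward once under B3/S23, and compare with the target:
  (0,0)=_ (0,2)=_ (1,1)=_ (3,0)=_ -> step gives (2,0)='X' but target has '_' -> reject
  (0,0)=_ (0,2)=_ (1,1)=_ (3,0)=X -> step reproduces the target at every cell -> ACCEPT
  (0,0)=_ (0,2)=_ (1,1)=X (3,0)=_ -> step gives (1,0)='_' but target has 'X' -> reject
  (0,0)=_ (0,2)=_ (1,1)=X (3,0)=X -> step gives (1,0)='_' but target has 'X' -> reject
  (0,0)=_ (0,2)=X (1,1)=_ (3,0)=_ -> step gives (1,1)='_' but target has 'X' -> reject
  (0,0)=_ (0,2)=X (1,1)=_ (3,0)=X -> step gives (1,1)='_' but target has 'X' -> reject
  (0,0)=_ (0,2)=X (1,1)=X (3,0)=_ -> step gives (0,1)='_' but target has 'X' -> reject
  (0,0)=_ (0,2)=X (1,1)=X (3,0)=X -> step gives (0,1)='_' but target has 'X' -> reject
  (0,0)=X (0,2)=_ (1,1)=_ (3,0)=_ -> step gives (1,0)='_' but target has 'X' -> reject
  (0,0)=X (0,2)=_ (1,1)=_ (3,0)=X -> step gives (1,0)='_' but target has 'X' -> reject
  (0,0)=X (0,2)=_ (1,1)=X (3,0)=_ -> step gives (0,1)='_' but target has 'X' -> reject
  (0,0)=X (0,2)=_ (1,1)=X (3,0)=X -> step gives (0,1)='_' but target has 'X' -> reject
  (0,0)=X (0,2)=X (1,1)=_ (3,0)=_ -> step gives (0,1)='_' but target has 'X' -> reject
  (0,0)=X (0,2)=X (1,1)=_ (3,0)=X -> step gives (0,1)='_' but target has 'X' -> reject
  (0,0)=X (0,2)=X (1,1)=X (3,0)=_ -> step gives (0,1)='_' but target has 'X' -> reject
  (0,0)=X (0,2)=X (1,1)=X (3,0)=X -> step gives (0,1)='_' but target has 'X' -> reject
Unique solution: (0,0)=dead, (0,2)=dead, (1,1)=dead, (3,0)=live.
Check: live-neighbor counts of every cell in the completed generation 0:
42445
33344
43244
21023
32222
Applying B3/S23 to generation 0 with these counts gives:
_X___
XXX__
_X___
X___X
X___X
which matches the target exactly.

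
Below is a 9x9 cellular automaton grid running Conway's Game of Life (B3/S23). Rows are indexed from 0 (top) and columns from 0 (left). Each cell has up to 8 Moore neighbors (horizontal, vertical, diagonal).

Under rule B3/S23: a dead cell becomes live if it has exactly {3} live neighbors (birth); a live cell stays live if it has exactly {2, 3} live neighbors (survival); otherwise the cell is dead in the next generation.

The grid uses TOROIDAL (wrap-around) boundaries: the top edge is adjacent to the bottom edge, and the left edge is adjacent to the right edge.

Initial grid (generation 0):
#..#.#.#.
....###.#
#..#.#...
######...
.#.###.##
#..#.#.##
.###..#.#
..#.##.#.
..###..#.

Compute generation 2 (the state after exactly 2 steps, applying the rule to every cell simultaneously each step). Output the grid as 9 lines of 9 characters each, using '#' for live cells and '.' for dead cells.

Answer: #.##..##.
##.....#.
#......#.
........#
.........
.........
......#..
###...###
.##....#.

Derivation:
Simulating step by step:
Generation 0 (given above): 41 live cells
Generation 1: 17 live cells
..#....#.
#..#...##
#.......#
.........
.......#.
.....#...
.#.......
.....#.##
.##....#.
Generation 2: 21 live cells
(generation 2 grid is the final answer)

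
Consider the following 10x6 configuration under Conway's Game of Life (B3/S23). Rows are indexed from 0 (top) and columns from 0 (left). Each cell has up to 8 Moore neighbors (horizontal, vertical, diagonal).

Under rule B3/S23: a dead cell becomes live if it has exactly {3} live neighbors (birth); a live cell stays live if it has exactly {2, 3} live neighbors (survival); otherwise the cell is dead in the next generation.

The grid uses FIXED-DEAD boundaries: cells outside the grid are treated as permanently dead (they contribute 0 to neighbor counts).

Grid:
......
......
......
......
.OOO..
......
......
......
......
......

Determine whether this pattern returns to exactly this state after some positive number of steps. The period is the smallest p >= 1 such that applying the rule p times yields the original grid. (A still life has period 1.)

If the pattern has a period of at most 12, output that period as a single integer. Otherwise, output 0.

Answer: 2

Derivation:
Simulating and comparing each generation to the original:
Gen 0 (original, given above): 3 live cells
Gen 1: 3 live cells, differs from original
Gen 2: 3 live cells, MATCHES original -> period = 2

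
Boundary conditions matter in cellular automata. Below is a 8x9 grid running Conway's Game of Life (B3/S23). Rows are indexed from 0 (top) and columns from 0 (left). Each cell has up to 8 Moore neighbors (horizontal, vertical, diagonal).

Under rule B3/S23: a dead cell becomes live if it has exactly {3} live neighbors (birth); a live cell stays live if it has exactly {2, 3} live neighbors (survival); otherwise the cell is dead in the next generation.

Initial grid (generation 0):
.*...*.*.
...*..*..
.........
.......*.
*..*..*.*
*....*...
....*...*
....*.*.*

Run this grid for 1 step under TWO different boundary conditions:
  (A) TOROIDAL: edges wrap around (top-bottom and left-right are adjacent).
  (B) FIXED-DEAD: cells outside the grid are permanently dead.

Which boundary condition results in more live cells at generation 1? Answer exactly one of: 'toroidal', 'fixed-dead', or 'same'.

Answer: toroidal

Derivation:
Under TOROIDAL boundary, generation 1:
....**.*.
......*..
.........
.......**
*.....***
*...**.*.
*...*..**
*...*.*.*
Population = 22

Under FIXED-DEAD boundary, generation 1:
......*..
......*..
.........
.......*.
......**.
....**.*.
....*..*.
.....*.*.
Population = 12

Comparison: toroidal=22, fixed-dead=12 -> toroidal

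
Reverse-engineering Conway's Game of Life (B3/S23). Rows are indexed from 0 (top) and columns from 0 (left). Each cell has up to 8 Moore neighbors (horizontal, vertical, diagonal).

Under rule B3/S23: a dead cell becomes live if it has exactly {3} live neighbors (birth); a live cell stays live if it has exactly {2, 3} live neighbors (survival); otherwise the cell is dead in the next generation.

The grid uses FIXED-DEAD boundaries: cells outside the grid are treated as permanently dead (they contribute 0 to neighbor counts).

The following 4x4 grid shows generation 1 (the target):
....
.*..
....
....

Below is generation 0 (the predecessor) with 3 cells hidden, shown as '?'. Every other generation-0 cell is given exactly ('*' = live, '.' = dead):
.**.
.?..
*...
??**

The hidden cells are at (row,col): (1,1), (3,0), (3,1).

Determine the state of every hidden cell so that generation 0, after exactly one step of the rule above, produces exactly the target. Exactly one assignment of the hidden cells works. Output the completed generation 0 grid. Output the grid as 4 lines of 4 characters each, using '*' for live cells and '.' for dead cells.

Hidden generation-0 cells (in order): (1,1), (3,0), (3,1).
A hidden cell only influences target cells in its own 3x3 neighborhood. Try each of the 2^3 = 8 assignments, step the completed generation 0 forward once under B3/S23, and compare with the target:
  (1,1)=. (3,0)=. (3,1)=. -> step reproduces the target at every cell -> ACCEPT
  (1,1)=. (3,0)=. (3,1)=* -> step gives (2,1)='*' but target has '.' -> reject
  (1,1)=. (3,0)=* (3,1)=. -> step gives (2,1)='*' but target has '.' -> reject
  (1,1)=. (3,0)=* (3,1)=* -> step gives (2,0)='*' but target has '.' -> reject
  (1,1)=* (3,0)=. (3,1)=. -> step gives (0,1)='*' but target has '.' -> reject
  (1,1)=* (3,0)=. (3,1)=* -> step gives (0,1)='*' but target has '.' -> reject
  (1,1)=* (3,0)=* (3,1)=. -> step gives (0,1)='*' but target has '.' -> reject
  (1,1)=* (3,0)=* (3,1)=* -> step gives (0,1)='*' but target has '.' -> reject
Unique solution: (1,1)=dead, (3,0)=dead, (3,1)=dead.
Check: live-neighbor counts of every cell in the completed generation 0:
1111
2321
0222
1211
Applying B3/S23 to generation 0 with these counts gives:
....
.*..
....
....
which matches the target exactly.

Answer: .**.
....
*...
..**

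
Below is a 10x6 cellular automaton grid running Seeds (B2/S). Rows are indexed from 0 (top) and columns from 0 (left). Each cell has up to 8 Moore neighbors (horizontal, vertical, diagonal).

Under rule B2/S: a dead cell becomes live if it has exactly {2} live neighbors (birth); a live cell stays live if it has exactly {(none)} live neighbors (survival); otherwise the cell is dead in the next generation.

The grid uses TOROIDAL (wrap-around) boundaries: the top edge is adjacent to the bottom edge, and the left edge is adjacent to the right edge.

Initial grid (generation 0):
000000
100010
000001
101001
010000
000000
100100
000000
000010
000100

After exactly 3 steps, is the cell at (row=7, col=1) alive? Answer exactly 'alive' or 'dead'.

Simulating step by step:
Generation 0 (given above): 11 live cells
Generation 1: 15 live cells
000111
000000
000100
000010
001001
111000
000000
000111
000100
000010
Generation 2: 11 live cells
000000
001001
000010
001001
000010
000101
000000
001000
001000
001000
Generation 3: 17 live cells
011100
000110
111000
000000
101000
000000
001110
010100
000000
010100

Cell (7,1) at generation 3: 1 -> alive

Answer: alive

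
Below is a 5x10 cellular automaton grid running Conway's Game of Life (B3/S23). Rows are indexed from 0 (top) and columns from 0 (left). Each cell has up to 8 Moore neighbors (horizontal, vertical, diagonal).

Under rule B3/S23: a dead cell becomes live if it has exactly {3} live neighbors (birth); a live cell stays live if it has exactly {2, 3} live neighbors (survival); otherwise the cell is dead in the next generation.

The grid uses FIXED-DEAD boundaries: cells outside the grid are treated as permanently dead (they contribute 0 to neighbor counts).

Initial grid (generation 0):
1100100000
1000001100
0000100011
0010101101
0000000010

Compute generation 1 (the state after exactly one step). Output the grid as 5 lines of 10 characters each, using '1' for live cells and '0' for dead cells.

Simulating step by step:
Generation 0 (given above): 15 live cells
Generation 1: 15 live cells
(generation 1 grid is the final answer)

Answer: 1100000000
1100010110
0001000001
0001010101
0000000110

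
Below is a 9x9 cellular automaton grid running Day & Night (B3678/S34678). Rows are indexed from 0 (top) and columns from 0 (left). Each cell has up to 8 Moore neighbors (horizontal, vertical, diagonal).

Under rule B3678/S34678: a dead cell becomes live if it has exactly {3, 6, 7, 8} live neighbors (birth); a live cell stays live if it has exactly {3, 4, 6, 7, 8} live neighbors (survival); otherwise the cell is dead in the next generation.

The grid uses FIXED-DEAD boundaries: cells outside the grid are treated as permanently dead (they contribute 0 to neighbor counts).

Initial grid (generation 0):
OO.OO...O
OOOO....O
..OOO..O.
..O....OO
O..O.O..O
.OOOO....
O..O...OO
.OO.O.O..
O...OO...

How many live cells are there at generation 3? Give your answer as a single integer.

Answer: 28

Derivation:
Simulating step by step:
Generation 0 (given above): 36 live cells
Generation 1: 31 live cells
OO.O.....
O.OO...O.
.......O.
.OO...OOO
...O...O.
OOOOO..OO
..O..O...
OO..O..O.
.O.O.O...
Generation 2: 29 live cells
.O.......
..O......
...O...O.
......OOO
O.OOO....
.OOOO.O..
.OO...OOO
.O.OOOO..
O.O.O....
Generation 3: 28 live cells
.........
.........
......OOO
..O.O..O.
..O.O.O..
O.OOO....
OOOO.OOO.
OO.OOOO..
.O..O....
Population at generation 3: 28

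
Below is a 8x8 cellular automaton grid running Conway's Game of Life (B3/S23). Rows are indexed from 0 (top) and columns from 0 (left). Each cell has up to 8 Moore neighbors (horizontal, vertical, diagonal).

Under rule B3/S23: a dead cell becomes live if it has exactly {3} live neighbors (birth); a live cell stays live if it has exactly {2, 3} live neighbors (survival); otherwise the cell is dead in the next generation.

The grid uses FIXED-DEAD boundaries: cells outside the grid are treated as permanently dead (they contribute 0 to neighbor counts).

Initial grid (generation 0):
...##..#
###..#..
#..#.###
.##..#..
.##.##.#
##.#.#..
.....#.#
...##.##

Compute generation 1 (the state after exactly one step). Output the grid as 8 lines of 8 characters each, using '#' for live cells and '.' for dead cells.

Simulating step by step:
Generation 0 (given above): 30 live cells
Generation 1: 27 live cells
(generation 1 grid is the final answer)

Answer: .####...
###..#.#
#..#.#..
#......#
.....#..
##.#.#..
..##.#.#
....####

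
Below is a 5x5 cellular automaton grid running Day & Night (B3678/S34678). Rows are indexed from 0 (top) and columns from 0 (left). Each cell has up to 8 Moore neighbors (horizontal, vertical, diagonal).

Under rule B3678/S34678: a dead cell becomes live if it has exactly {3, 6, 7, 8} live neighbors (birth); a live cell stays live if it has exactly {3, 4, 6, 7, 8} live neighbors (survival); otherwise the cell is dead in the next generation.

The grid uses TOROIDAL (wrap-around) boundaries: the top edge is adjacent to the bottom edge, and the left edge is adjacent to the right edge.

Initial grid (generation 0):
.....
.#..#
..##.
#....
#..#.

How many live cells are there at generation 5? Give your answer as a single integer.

Answer: 16

Derivation:
Simulating step by step:
Generation 0 (given above): 7 live cells
Generation 1: 11 live cells
#...#
..##.
##..#
.###.
....#
Generation 2: 12 live cells
....#
...#.
###.#
.###.
.##.#
Generation 3: 13 live cells
#.#..
.###.
##..#
###..
.##..
Generation 4: 13 live cells
.#...
..##.
.##.#
.####
.###.
Generation 5: 16 live cells
.##..
#.##.
.####
..###
.####
Population at generation 5: 16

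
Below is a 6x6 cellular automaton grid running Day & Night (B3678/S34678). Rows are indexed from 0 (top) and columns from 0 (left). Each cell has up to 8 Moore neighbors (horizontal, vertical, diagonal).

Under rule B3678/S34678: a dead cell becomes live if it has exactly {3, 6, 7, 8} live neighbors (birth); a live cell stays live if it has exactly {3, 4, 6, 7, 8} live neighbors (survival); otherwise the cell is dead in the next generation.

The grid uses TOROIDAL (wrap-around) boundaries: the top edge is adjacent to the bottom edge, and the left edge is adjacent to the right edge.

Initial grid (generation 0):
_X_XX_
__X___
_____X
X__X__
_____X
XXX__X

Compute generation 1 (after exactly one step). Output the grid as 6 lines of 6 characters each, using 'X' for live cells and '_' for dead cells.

Answer: _X_X_X
___XX_
______
____XX
__X_XX
XXXX_X

Derivation:
Simulating step by step:
Generation 0 (given above): 12 live cells
Generation 1: 15 live cells
(generation 1 grid is the final answer)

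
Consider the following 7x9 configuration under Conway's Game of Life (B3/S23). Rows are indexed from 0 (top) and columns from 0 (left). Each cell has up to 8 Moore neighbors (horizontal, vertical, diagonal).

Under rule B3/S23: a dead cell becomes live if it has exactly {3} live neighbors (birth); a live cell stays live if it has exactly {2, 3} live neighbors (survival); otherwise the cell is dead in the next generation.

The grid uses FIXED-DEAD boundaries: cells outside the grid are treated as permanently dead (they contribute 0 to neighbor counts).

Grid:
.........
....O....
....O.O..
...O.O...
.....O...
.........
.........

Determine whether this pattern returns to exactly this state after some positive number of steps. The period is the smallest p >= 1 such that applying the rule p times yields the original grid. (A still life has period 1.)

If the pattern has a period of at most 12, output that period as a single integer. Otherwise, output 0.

Simulating and comparing each generation to the original:
Gen 0 (original, given above): 6 live cells
Gen 1: 6 live cells, differs from original
Gen 2: 6 live cells, MATCHES original -> period = 2

Answer: 2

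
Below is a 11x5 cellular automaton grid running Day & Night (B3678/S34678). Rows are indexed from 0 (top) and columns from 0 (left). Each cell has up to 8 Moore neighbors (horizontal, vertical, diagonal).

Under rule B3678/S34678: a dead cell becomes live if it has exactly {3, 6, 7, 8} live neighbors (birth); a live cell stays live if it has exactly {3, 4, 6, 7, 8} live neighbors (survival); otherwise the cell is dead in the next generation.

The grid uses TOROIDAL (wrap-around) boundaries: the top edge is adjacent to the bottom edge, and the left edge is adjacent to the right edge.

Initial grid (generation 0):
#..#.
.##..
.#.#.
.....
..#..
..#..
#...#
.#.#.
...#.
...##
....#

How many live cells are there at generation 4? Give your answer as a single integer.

Answer: 27

Derivation:
Simulating step by step:
Generation 0 (given above): 16 live cells
Generation 1: 21 live cells
.##.#
#####
.....
..#..
.....
.#.#.
.###.
#.#..
...#.
...##
#...#
Generation 2: 26 live cells
#.##.
#####
#...#
.....
..#..
.....
##.##
..#.#
..##.
#..##
###.#
Generation 3: 29 live cells
#####
..#.#
#.#.#
.....
.....
#####
#.###
..###
###..
#....
..###
Generation 4: 27 live cells
##.#.
####.
.#...
.....
#####
###..
.####
.#.#.
###..
#....
..#..
Population at generation 4: 27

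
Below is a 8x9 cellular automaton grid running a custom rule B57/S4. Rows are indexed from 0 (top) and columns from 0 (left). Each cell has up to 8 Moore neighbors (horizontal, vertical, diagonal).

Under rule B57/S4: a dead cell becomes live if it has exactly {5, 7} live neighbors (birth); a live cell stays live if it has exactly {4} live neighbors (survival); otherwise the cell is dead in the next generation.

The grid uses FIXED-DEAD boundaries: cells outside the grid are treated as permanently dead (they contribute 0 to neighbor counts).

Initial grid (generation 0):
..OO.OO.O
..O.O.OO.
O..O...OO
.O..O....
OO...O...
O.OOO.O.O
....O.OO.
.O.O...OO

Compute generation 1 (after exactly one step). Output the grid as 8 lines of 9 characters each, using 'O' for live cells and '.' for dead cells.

Answer: .........
...O..O..
.........
.........
.O.......
.....O...
...O.....
.........

Derivation:
Simulating step by step:
Generation 0 (given above): 31 live cells
Generation 1: 5 live cells
(generation 1 grid is the final answer)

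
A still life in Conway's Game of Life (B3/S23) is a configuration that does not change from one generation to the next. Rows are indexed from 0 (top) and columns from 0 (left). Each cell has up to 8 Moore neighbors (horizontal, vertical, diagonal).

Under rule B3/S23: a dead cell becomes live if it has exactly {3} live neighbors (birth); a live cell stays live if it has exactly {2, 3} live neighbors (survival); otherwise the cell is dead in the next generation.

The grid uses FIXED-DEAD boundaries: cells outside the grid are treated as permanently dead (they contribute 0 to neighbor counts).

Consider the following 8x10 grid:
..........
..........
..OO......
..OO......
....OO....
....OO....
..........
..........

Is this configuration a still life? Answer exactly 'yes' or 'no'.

Compute generation 1 and compare to generation 0 (given above):
Generation 1:
..........
..........
..OO......
..O.......
.....O....
....OO....
..........
..........
Cell (3,3) differs: gen0=1 vs gen1=0 -> NOT a still life.

Answer: no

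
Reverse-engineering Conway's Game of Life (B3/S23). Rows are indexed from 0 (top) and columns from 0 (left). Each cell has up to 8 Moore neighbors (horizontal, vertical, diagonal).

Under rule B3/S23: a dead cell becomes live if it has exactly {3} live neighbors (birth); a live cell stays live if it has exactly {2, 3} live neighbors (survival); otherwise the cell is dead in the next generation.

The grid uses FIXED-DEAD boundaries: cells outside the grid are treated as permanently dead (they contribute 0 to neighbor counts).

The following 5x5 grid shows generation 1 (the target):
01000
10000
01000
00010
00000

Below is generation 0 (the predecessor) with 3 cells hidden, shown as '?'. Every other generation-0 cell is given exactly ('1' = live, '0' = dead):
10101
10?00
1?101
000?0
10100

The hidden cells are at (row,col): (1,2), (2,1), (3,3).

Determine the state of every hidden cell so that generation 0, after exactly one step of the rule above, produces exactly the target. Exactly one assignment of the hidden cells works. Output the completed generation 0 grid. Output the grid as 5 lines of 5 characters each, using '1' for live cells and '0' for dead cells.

Hidden generation-0 cells (in order): (1,2), (2,1), (3,3).
A hidden cell only influences target cells in its own 3x3 neighborhood. Try each of the 2^3 = 8 assignments, step the completed generation 0 forward once under B3/S23, and compare with the target:
  (1,2)=0 (2,1)=0 (3,3)=0 -> step reproduces the target at every cell -> ACCEPT
  (1,2)=0 (2,1)=0 (3,3)=1 -> step gives (2,3)='1' but target has '0' -> reject
  (1,2)=0 (2,1)=1 (3,3)=0 -> step gives (1,2)='1' but target has '0' -> reject
  (1,2)=0 (2,1)=1 (3,3)=1 -> step gives (1,2)='1' but target has '0' -> reject
  (1,2)=1 (2,1)=0 (3,3)=0 -> step gives (0,1)='0' but target has '1' -> reject
  (1,2)=1 (2,1)=0 (3,3)=1 -> step gives (0,1)='0' but target has '1' -> reject
  (1,2)=1 (2,1)=1 (3,3)=0 -> step gives (0,1)='0' but target has '1' -> reject
  (1,2)=1 (2,1)=1 (3,3)=1 -> step gives (0,1)='0' but target has '1' -> reject
Unique solution: (1,2)=dead, (2,1)=dead, (3,3)=dead.
Check: live-neighbor counts of every cell in the completed generation 0:
13020
25242
13020
24231
02010
Applying B3/S23 to generation 0 with these counts gives:
01000
10000
01000
00010
00000
which matches the target exactly.

Answer: 10101
10000
10101
00000
10100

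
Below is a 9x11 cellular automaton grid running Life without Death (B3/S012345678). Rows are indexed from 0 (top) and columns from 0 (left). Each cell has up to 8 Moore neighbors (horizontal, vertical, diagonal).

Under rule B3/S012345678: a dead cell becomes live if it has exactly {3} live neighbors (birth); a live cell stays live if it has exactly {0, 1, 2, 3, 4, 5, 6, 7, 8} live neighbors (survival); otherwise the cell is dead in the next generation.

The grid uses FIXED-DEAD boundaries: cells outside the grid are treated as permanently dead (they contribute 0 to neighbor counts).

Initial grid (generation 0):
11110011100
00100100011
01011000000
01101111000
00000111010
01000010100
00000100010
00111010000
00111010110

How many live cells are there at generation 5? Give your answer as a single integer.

Simulating step by step:
Generation 0 (given above): 39 live cells
Generation 1: 58 live cells
11110011110
10100111111
01011000000
01101111100
01101111010
01000010110
00111111010
00111011110
00111011110
Generation 2: 68 live cells
11110111111
10100111111
11011000000
11101111100
11101111010
01000010111
01111111011
01111011111
00111011110
Generation 3: 73 live cells
11111111111
10100111111
11011000000
11101111100
11101111011
01000010111
11111111011
01111011111
01111011111
Generation 4: 74 live cells
11111111111
10100111111
11011000000
11101111110
11101111011
01000010111
11111111011
01111011111
01111011111
Generation 5: 76 live cells
11111111111
10100111111
11011000001
11101111111
11101111011
01000010111
11111111011
01111011111
01111011111
Population at generation 5: 76

Answer: 76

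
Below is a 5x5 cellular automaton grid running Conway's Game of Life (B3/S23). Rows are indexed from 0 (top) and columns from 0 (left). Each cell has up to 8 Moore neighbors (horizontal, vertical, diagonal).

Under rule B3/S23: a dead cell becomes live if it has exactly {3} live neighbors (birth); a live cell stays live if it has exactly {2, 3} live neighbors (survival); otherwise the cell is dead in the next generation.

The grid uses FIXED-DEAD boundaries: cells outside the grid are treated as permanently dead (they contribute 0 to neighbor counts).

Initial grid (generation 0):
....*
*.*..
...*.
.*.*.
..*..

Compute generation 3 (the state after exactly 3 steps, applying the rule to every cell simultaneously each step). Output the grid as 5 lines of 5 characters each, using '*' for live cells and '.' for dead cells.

Answer: .....
...*.
..***
...**
.....

Derivation:
Simulating step by step:
Generation 0 (given above): 7 live cells
Generation 1: 5 live cells
.....
...*.
.*.*.
...*.
..*..
Generation 2: 4 live cells
.....
..*..
...**
...*.
.....
Generation 3: 6 live cells
(generation 3 grid is the final answer)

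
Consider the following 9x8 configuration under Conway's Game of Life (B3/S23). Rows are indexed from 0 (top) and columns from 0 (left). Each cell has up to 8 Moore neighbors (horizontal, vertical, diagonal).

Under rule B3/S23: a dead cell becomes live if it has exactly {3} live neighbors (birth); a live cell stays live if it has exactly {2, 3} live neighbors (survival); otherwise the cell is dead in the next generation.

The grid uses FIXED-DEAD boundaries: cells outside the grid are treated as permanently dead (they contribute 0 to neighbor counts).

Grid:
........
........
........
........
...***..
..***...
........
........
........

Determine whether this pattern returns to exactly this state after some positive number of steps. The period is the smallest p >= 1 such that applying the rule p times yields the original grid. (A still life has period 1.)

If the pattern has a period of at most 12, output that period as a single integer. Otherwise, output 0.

Answer: 2

Derivation:
Simulating and comparing each generation to the original:
Gen 0 (original, given above): 6 live cells
Gen 1: 6 live cells, differs from original
Gen 2: 6 live cells, MATCHES original -> period = 2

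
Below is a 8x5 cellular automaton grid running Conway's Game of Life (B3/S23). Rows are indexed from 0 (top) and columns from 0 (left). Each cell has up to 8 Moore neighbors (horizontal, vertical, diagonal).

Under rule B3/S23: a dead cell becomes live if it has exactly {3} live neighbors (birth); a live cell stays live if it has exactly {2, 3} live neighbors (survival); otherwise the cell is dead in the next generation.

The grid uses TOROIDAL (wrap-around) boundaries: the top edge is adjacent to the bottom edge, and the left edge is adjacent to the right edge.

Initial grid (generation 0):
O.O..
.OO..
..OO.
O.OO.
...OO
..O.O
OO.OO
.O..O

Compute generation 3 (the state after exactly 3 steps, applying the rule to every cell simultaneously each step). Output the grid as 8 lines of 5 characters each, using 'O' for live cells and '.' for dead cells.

Simulating step by step:
Generation 0 (given above): 19 live cells
Generation 1: 10 live cells
O.OO.
.....
....O
.O...
OO...
.OO..
.O...
.....
Generation 2: 9 live cells
.....
...OO
.....
.O...
O....
..O..
.OO..
.OO..
Generation 3: 7 live cells
(generation 3 grid is the final answer)

Answer: ..OO.
.....
.....
.....
.O...
..O..
...O.
.OO..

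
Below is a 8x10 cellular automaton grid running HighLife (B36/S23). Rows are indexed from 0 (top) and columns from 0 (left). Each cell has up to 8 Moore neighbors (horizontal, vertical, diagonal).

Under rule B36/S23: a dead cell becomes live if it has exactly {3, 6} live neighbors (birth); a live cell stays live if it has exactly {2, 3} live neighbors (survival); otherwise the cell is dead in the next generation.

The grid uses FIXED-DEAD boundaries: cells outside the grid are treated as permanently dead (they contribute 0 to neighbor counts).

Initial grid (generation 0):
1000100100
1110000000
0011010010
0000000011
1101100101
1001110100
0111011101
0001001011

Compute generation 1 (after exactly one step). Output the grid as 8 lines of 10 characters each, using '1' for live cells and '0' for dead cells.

Simulating step by step:
Generation 0 (given above): 34 live cells
Generation 1: 32 live cells
(generation 1 grid is the final answer)

Answer: 1000000000
1010100000
0011000011
0100000101
1111011101
1010001100
0100100001
0001111011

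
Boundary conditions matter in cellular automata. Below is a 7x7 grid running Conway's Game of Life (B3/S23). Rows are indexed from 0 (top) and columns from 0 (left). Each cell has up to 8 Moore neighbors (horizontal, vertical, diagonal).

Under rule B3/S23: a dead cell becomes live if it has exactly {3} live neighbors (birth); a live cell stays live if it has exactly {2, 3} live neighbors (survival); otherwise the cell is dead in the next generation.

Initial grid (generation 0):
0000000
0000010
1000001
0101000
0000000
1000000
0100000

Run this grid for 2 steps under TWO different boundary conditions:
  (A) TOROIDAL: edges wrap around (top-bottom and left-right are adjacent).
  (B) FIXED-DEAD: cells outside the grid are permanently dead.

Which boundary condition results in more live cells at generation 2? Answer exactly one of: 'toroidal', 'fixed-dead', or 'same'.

Under TOROIDAL boundary, generation 2:
0000000
1000001
1000001
1000001
0000000
0000000
0000000
Population = 6

Under FIXED-DEAD boundary, generation 2:
0000000
0000000
0000000
0000000
0000000
0000000
0000000
Population = 0

Comparison: toroidal=6, fixed-dead=0 -> toroidal

Answer: toroidal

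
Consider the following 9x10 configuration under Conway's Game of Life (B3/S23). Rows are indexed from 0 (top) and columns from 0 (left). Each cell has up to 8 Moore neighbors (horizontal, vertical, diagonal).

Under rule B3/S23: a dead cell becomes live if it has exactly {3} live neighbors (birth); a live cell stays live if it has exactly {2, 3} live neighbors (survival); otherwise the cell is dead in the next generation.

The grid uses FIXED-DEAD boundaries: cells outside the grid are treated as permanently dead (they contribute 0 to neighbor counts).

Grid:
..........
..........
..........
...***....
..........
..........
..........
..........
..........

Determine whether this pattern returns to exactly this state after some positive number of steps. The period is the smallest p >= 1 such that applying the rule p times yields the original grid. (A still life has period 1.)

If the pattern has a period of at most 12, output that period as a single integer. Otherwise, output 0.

Simulating and comparing each generation to the original:
Gen 0 (original, given above): 3 live cells
Gen 1: 3 live cells, differs from original
Gen 2: 3 live cells, MATCHES original -> period = 2

Answer: 2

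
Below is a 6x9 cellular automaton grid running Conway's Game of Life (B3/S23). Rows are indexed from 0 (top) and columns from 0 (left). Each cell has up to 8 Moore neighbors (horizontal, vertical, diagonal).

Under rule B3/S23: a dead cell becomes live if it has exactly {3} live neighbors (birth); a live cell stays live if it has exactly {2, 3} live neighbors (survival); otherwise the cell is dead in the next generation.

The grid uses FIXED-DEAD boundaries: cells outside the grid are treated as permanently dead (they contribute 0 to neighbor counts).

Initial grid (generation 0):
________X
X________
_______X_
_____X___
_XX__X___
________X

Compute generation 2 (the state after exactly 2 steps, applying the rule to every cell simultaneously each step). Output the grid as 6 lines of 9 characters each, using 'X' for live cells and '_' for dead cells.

Simulating step by step:
Generation 0 (given above): 8 live cells
Generation 1: 1 live cells
_________
_________
_________
______X__
_________
_________
Generation 2: 0 live cells
(generation 2 grid is the final answer)

Answer: _________
_________
_________
_________
_________
_________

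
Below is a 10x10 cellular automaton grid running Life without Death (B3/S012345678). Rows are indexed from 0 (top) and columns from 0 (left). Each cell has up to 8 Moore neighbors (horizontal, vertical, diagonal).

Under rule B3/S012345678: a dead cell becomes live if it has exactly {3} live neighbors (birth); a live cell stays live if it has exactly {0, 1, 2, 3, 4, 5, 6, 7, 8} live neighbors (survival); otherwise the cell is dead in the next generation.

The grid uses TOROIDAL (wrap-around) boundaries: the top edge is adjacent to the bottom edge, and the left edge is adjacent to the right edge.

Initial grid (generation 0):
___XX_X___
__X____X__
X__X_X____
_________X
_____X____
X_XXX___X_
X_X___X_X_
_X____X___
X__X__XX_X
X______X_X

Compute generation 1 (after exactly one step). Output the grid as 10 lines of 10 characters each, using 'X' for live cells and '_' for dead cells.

Answer: ___XX_XXX_
__X__XXX__
X__X_X____
____X____X
___XXX___X
X_XXXX_XX_
X_X__XX_X_
_XX__XX_X_
XX_X__XX_X
X__XXX_X_X

Derivation:
Simulating step by step:
Generation 0 (given above): 29 live cells
Generation 1: 47 live cells
(generation 1 grid is the final answer)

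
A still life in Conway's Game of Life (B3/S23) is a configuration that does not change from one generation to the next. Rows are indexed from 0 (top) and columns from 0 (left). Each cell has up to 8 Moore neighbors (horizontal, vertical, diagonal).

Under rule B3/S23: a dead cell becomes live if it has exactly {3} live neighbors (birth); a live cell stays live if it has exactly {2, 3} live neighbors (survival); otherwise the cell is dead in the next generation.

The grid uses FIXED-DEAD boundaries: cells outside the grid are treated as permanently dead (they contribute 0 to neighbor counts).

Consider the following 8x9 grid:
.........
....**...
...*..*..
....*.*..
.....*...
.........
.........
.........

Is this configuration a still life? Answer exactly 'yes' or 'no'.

Answer: yes

Derivation:
Compute generation 1 and compare to generation 0 (given above):
Generation 1:
.........
....**...
...*..*..
....*.*..
.....*...
.........
.........
.........
The grids are IDENTICAL -> still life.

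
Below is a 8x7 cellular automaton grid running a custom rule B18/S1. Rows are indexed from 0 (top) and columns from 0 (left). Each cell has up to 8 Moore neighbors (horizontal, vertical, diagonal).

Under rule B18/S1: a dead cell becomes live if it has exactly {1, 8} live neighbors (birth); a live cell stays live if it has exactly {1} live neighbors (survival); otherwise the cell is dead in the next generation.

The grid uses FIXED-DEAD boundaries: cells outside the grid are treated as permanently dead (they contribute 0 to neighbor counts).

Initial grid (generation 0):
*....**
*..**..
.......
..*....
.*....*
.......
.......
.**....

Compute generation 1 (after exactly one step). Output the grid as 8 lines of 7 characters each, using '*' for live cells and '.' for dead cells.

Simulating step by step:
Generation 0 (given above): 11 live cells
Generation 1: 28 live cells
(generation 1 grid is the final answer)

Answer: *.*...*
*.**...
*....*.
*.**.**
**.*.*.
***..**
*..*...
****...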